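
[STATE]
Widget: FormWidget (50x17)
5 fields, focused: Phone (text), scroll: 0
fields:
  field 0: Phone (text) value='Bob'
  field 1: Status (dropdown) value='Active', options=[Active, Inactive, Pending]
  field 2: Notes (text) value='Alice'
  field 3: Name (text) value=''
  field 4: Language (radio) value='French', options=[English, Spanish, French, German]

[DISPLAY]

> Phone:      [Bob                               ]
  Status:     [Active                           ▼]
  Notes:      [Alice                             ]
  Name:       [                                  ]
  Language:   ( ) English  ( ) Spanish  (●) French
                                                  
                                                  
                                                  
                                                  
                                                  
                                                  
                                                  
                                                  
                                                  
                                                  
                                                  
                                                  


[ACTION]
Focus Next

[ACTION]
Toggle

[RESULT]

  Phone:      [Bob                               ]
> Status:     [Active                           ▼]
  Notes:      [Alice                             ]
  Name:       [                                  ]
  Language:   ( ) English  ( ) Spanish  (●) French
                                                  
                                                  
                                                  
                                                  
                                                  
                                                  
                                                  
                                                  
                                                  
                                                  
                                                  
                                                  


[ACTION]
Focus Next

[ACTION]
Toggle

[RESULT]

  Phone:      [Bob                               ]
  Status:     [Active                           ▼]
> Notes:      [Alice                             ]
  Name:       [                                  ]
  Language:   ( ) English  ( ) Spanish  (●) French
                                                  
                                                  
                                                  
                                                  
                                                  
                                                  
                                                  
                                                  
                                                  
                                                  
                                                  
                                                  


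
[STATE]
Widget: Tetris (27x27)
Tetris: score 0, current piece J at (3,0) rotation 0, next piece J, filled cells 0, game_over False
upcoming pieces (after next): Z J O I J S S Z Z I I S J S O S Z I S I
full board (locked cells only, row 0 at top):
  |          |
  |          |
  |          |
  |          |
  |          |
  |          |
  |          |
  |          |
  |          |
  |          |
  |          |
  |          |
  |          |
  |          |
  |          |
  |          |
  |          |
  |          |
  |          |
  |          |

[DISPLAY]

   █      │Next:           
   ███    │█               
          │███             
          │                
          │                
          │                
          │Score:          
          │0               
          │                
          │                
          │                
          │                
          │                
          │                
          │                
          │                
          │                
          │                
          │                
          │                
          │                
          │                
          │                
          │                
          │                
          │                
          │                


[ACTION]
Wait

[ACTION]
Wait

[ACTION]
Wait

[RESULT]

          │Next:           
          │█               
          │███             
   █      │                
   ███    │                
          │                
          │Score:          
          │0               
          │                
          │                
          │                
          │                
          │                
          │                
          │                
          │                
          │                
          │                
          │                
          │                
          │                
          │                
          │                
          │                
          │                
          │                
          │                


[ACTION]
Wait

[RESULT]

          │Next:           
          │█               
          │███             
          │                
   █      │                
   ███    │                
          │Score:          
          │0               
          │                
          │                
          │                
          │                
          │                
          │                
          │                
          │                
          │                
          │                
          │                
          │                
          │                
          │                
          │                
          │                
          │                
          │                
          │                


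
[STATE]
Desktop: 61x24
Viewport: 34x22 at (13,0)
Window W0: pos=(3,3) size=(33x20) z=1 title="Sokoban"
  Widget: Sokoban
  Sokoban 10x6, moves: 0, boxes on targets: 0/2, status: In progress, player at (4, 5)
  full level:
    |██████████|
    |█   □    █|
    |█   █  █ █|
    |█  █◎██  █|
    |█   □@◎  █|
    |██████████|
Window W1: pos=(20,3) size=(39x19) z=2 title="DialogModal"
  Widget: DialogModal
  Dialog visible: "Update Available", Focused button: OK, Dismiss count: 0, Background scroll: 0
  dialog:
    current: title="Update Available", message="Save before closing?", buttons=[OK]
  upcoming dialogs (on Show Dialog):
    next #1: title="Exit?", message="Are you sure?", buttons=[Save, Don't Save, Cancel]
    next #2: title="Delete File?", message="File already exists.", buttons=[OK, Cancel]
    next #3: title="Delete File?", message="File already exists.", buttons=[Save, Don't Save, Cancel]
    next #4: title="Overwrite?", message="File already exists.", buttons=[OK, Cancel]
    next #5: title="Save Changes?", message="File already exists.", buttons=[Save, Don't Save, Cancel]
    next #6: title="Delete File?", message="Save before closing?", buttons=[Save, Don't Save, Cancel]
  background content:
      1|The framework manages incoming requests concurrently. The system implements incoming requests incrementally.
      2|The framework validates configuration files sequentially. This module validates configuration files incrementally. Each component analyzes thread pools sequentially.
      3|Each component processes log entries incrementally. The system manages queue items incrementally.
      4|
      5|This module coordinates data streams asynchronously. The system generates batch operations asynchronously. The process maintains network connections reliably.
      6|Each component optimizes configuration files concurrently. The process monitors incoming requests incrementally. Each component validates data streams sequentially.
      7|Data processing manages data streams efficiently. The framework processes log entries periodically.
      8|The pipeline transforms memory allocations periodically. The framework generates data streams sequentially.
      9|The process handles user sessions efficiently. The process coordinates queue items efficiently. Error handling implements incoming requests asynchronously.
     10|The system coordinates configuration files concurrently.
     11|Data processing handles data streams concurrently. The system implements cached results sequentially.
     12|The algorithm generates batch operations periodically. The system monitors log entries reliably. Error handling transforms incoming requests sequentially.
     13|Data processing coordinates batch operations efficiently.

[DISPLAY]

                                  
                                  
                                  
━━━━━━━┏━━━━━━━━━━━━━━━━━━━━━━━━━━
       ┃ DialogModal              
───────┠──────────────────────────
█      ┃The framework manages inco
█      ┃The framework validates co
█      ┃Each component processes l
█      ┃                          
█      ┃This module coordinates da
█      ┃Each c┌───────────────────
 0/2   ┃Data p│   Update Available
       ┃The pi│ Save before closin
       ┃The pr│         [OK]      
       ┃The sy└───────────────────
       ┃Data processing handles da
       ┃The algorithm generates ba
       ┃Data processing coordinate
       ┃                          
       ┃                          
       ┗━━━━━━━━━━━━━━━━━━━━━━━━━━


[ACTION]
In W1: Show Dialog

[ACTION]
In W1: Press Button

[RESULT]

                                  
                                  
                                  
━━━━━━━┏━━━━━━━━━━━━━━━━━━━━━━━━━━
       ┃ DialogModal              
───────┠──────────────────────────
█      ┃The framework manages inco
█      ┃The framework validates co
█      ┃Each component processes l
█      ┃                          
█      ┃This module coordinates da
█      ┃Each component optimizes c
 0/2   ┃Data processing manages da
       ┃The pipeline transforms me
       ┃The process handles user s
       ┃The system coordinates con
       ┃Data processing handles da
       ┃The algorithm generates ba
       ┃Data processing coordinate
       ┃                          
       ┃                          
       ┗━━━━━━━━━━━━━━━━━━━━━━━━━━


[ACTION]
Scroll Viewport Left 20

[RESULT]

                                  
                                  
                                  
   ┏━━━━━━━━━━━━━━━━┏━━━━━━━━━━━━━
   ┃ Sokoban        ┃ DialogModal 
   ┠────────────────┠─────────────
   ┃██████████      ┃The framework
   ┃█   □    █      ┃The framework
   ┃█   █  █ █      ┃Each componen
   ┃█  █◎██  █      ┃             
   ┃█   □@◎  █      ┃This module c
   ┃██████████      ┃Each componen
   ┃Moves: 0  0/2   ┃Data processi
   ┃                ┃The pipeline 
   ┃                ┃The process h
   ┃                ┃The system co
   ┃                ┃Data processi
   ┃                ┃The algorithm
   ┃                ┃Data processi
   ┃                ┃             
   ┃                ┃             
   ┃                ┗━━━━━━━━━━━━━


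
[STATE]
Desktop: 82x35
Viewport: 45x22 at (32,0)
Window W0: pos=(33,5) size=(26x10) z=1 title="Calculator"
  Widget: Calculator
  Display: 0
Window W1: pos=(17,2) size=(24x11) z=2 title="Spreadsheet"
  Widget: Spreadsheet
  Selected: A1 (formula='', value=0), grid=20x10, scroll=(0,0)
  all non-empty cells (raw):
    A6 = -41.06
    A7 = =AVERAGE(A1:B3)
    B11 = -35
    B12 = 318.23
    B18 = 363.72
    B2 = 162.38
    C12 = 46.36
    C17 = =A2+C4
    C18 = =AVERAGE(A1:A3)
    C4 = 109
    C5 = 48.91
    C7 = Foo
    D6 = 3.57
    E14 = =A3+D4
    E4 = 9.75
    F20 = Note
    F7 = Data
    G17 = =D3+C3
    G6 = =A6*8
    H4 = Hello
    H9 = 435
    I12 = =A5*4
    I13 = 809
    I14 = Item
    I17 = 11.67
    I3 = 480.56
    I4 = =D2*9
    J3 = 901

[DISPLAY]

                                             
                                             
━━━━━━━━┓                                    
        ┃                                    
────────┨                                    
        ┃━━━━━━━━━━━━━━━━━┓                  
 B      ┃ator             ┃                  
--------┃─────────────────┨                  
     0  ┃                0┃                  
162.38  ┃─┬───┬───┐       ┃                  
     0  ┃ │ 9 │ ÷ │       ┃                  
     0  ┃─┼───┼───┤       ┃                  
━━━━━━━━┛ │ 6 │ × │       ┃                  
 ┃└───┴───┴───┴───┘       ┃                  
 ┗━━━━━━━━━━━━━━━━━━━━━━━━┛                  
                                             
                                             
                                             
                                             
                                             
                                             
                                             


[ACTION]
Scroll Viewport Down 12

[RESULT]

━━━━━━━━┛ │ 6 │ × │       ┃                  
 ┃└───┴───┴───┴───┘       ┃                  
 ┗━━━━━━━━━━━━━━━━━━━━━━━━┛                  
                                             
                                             
                                             
                                             
                                             
                                             
                                             
                                             
                                             
                                             
                                             
                                             
                                             
                                             
                                             
                                             
                                             
                                             
                                             


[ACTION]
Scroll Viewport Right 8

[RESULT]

━━━┛ │ 6 │ × │       ┃                       
─┴───┴───┴───┘       ┃                       
━━━━━━━━━━━━━━━━━━━━━┛                       
                                             
                                             
                                             
                                             
                                             
                                             
                                             
                                             
                                             
                                             
                                             
                                             
                                             
                                             
                                             
                                             
                                             
                                             
                                             


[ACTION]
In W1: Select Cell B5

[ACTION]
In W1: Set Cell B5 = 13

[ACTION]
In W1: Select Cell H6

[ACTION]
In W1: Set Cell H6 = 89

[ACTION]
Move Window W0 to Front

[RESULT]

 │ 5 │ 6 │ × │       ┃                       
─┴───┴───┴───┘       ┃                       
━━━━━━━━━━━━━━━━━━━━━┛                       
                                             
                                             
                                             
                                             
                                             
                                             
                                             
                                             
                                             
                                             
                                             
                                             
                                             
                                             
                                             
                                             
                                             
                                             
                                             


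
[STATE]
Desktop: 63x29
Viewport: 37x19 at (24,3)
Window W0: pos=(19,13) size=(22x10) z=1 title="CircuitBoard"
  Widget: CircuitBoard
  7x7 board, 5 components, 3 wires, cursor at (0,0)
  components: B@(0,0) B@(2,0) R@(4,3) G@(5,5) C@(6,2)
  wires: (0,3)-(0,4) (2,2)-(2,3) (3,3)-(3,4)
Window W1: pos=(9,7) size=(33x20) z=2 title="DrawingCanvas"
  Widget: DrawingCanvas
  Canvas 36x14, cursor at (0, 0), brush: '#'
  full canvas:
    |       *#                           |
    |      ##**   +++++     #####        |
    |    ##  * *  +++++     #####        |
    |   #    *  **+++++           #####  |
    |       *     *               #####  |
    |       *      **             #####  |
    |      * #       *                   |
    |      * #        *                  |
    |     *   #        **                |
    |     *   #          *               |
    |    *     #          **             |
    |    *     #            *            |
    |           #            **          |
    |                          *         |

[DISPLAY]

                                     
                                     
                                     
                                     
━━━━━━━━━━━━━━━━━┓                   
                 ┃                   
─────────────────┨                   
                 ┃                   
++++     #####   ┃                   
++++     #####   ┃                   
++++           ##┃                   
               ##┃                   
**             ##┃                   
  *              ┃                   
   *             ┃                   
    **           ┃                   
      *          ┃                   
       **        ┃                   
         *       ┃                   


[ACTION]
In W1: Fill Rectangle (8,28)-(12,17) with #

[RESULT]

                                     
                                     
                                     
                                     
━━━━━━━━━━━━━━━━━┓                   
                 ┃                   
─────────────────┨                   
                 ┃                   
++++     #####   ┃                   
++++     #####   ┃                   
++++           ##┃                   
               ##┃                   
**             ##┃                   
  *              ┃                   
   *             ┃                   
   ############  ┃                   
   ############  ┃                   
   ############  ┃                   
   ############  ┃                   


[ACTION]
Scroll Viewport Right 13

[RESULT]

                                     
                                     
                                     
                                     
━━━━━━━━━━━━━━━┓                     
               ┃                     
───────────────┨                     
               ┃                     
++     #####   ┃                     
++     #####   ┃                     
++           ##┃                     
             ##┃                     
             ##┃                     
*              ┃                     
 *             ┃                     
 ############  ┃                     
 ############  ┃                     
 ############  ┃                     
 ############  ┃                     


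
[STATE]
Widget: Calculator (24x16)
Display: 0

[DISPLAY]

                       0
┌───┬───┬───┬───┐       
│ 7 │ 8 │ 9 │ ÷ │       
├───┼───┼───┼───┤       
│ 4 │ 5 │ 6 │ × │       
├───┼───┼───┼───┤       
│ 1 │ 2 │ 3 │ - │       
├───┼───┼───┼───┤       
│ 0 │ . │ = │ + │       
├───┼───┼───┼───┤       
│ C │ MC│ MR│ M+│       
└───┴───┴───┴───┘       
                        
                        
                        
                        


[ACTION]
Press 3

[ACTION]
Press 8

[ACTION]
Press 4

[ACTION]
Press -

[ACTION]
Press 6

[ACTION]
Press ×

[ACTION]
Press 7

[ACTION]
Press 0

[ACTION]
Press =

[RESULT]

                   26460
┌───┬───┬───┬───┐       
│ 7 │ 8 │ 9 │ ÷ │       
├───┼───┼───┼───┤       
│ 4 │ 5 │ 6 │ × │       
├───┼───┼───┼───┤       
│ 1 │ 2 │ 3 │ - │       
├───┼───┼───┼───┤       
│ 0 │ . │ = │ + │       
├───┼───┼───┼───┤       
│ C │ MC│ MR│ M+│       
└───┴───┴───┴───┘       
                        
                        
                        
                        


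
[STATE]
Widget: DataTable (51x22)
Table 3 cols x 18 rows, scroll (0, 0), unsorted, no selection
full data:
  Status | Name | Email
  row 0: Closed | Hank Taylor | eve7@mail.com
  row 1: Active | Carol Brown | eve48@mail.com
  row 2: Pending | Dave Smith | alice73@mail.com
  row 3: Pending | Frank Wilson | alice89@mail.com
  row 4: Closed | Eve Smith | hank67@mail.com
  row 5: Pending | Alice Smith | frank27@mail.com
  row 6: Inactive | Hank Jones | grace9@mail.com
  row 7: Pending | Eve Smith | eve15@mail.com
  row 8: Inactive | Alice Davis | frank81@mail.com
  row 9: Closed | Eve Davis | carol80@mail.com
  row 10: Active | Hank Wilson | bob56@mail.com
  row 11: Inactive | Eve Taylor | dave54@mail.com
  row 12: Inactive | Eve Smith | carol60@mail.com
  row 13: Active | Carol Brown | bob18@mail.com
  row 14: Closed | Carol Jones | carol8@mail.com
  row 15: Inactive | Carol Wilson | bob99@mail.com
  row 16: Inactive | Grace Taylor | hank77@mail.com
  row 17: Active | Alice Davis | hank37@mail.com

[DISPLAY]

Status  │Name        │Email                        
────────┼────────────┼────────────────             
Closed  │Hank Taylor │eve7@mail.com                
Active  │Carol Brown │eve48@mail.com               
Pending │Dave Smith  │alice73@mail.com             
Pending │Frank Wilson│alice89@mail.com             
Closed  │Eve Smith   │hank67@mail.com              
Pending │Alice Smith │frank27@mail.com             
Inactive│Hank Jones  │grace9@mail.com              
Pending │Eve Smith   │eve15@mail.com               
Inactive│Alice Davis │frank81@mail.com             
Closed  │Eve Davis   │carol80@mail.com             
Active  │Hank Wilson │bob56@mail.com               
Inactive│Eve Taylor  │dave54@mail.com              
Inactive│Eve Smith   │carol60@mail.com             
Active  │Carol Brown │bob18@mail.com               
Closed  │Carol Jones │carol8@mail.com              
Inactive│Carol Wilson│bob99@mail.com               
Inactive│Grace Taylor│hank77@mail.com              
Active  │Alice Davis │hank37@mail.com              
                                                   
                                                   


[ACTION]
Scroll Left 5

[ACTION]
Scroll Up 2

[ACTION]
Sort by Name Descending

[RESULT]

Status  │Name       ▼│Email                        
────────┼────────────┼────────────────             
Active  │Hank Wilson │bob56@mail.com               
Closed  │Hank Taylor │eve7@mail.com                
Inactive│Hank Jones  │grace9@mail.com              
Inactive│Grace Taylor│hank77@mail.com              
Pending │Frank Wilson│alice89@mail.com             
Inactive│Eve Taylor  │dave54@mail.com              
Closed  │Eve Smith   │hank67@mail.com              
Pending │Eve Smith   │eve15@mail.com               
Inactive│Eve Smith   │carol60@mail.com             
Closed  │Eve Davis   │carol80@mail.com             
Pending │Dave Smith  │alice73@mail.com             
Inactive│Carol Wilson│bob99@mail.com               
Closed  │Carol Jones │carol8@mail.com              
Active  │Carol Brown │eve48@mail.com               
Active  │Carol Brown │bob18@mail.com               
Pending │Alice Smith │frank27@mail.com             
Inactive│Alice Davis │frank81@mail.com             
Active  │Alice Davis │hank37@mail.com              
                                                   
                                                   


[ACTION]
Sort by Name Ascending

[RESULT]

Status  │Name       ▲│Email                        
────────┼────────────┼────────────────             
Inactive│Alice Davis │frank81@mail.com             
Active  │Alice Davis │hank37@mail.com              
Pending │Alice Smith │frank27@mail.com             
Active  │Carol Brown │eve48@mail.com               
Active  │Carol Brown │bob18@mail.com               
Closed  │Carol Jones │carol8@mail.com              
Inactive│Carol Wilson│bob99@mail.com               
Pending │Dave Smith  │alice73@mail.com             
Closed  │Eve Davis   │carol80@mail.com             
Closed  │Eve Smith   │hank67@mail.com              
Pending │Eve Smith   │eve15@mail.com               
Inactive│Eve Smith   │carol60@mail.com             
Inactive│Eve Taylor  │dave54@mail.com              
Pending │Frank Wilson│alice89@mail.com             
Inactive│Grace Taylor│hank77@mail.com              
Inactive│Hank Jones  │grace9@mail.com              
Closed  │Hank Taylor │eve7@mail.com                
Active  │Hank Wilson │bob56@mail.com               
                                                   
                                                   


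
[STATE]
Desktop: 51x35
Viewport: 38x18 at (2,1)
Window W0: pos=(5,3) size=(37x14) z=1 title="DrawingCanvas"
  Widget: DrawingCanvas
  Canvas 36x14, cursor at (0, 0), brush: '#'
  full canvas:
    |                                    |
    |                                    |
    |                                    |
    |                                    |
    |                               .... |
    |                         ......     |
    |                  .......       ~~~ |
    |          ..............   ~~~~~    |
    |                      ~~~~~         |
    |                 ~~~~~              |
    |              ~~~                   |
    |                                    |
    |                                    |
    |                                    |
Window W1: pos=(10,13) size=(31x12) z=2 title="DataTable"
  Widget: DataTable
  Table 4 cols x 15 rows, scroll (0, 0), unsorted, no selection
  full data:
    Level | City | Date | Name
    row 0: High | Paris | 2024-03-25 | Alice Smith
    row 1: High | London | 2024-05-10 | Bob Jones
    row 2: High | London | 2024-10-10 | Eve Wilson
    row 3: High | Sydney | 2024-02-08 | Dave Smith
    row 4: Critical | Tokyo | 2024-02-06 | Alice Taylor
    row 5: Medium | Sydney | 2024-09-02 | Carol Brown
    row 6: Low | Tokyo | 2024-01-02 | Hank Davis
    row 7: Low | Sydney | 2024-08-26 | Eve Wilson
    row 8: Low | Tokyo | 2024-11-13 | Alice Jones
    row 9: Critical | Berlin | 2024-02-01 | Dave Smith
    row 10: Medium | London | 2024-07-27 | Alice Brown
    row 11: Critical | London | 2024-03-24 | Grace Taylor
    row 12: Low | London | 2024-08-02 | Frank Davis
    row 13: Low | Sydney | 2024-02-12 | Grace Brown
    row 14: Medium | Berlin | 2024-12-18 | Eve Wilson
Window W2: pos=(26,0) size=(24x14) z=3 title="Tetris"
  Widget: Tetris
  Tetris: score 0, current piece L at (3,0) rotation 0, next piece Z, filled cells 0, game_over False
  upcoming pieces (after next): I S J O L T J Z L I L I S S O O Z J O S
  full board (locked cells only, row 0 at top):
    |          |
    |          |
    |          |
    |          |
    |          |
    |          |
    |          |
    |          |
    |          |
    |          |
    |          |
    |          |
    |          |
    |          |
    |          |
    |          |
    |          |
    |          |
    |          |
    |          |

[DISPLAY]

                        ┃ Tetris      
                        ┠─────────────
   ┏━━━━━━━━━━━━━━━━━━━━┃          │Ne
   ┃ DrawingCanvas      ┃          │▓▓
   ┠────────────────────┃          │ ▓
   ┃+                   ┃          │  
   ┃                    ┃          │  
   ┃                    ┃          │  
   ┃                    ┃          │Sc
   ┃                    ┃          │0 
   ┃                    ┃          │  
   ┃                  ..┃          │  
   ┃    ┏━━━━━━━━━━━━━━━┗━━━━━━━━━━━━━
   ┃    ┃ DataTable                   
   ┃    ┠─────────────────────────────
   ┗━━━━┃Level   │City  │Date      │Na
        ┃────────┼──────┼──────────┼──
        ┃High    │Paris │2024-03-25│Al


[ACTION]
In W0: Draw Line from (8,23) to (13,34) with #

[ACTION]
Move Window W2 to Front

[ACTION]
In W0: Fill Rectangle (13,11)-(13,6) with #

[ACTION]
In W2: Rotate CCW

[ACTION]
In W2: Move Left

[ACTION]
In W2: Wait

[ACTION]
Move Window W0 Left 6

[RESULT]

                        ┃ Tetris      
                        ┠─────────────
━━━━━━━━━━━━━━━━━━━━━━━━┃          │Ne
DrawingCanvas           ┃          │▓▓
────────────────────────┃          │ ▓
                        ┃          │  
                        ┃          │  
                        ┃          │  
                        ┃          │Sc
                        ┃          │0 
                        ┃          │  
                 .......┃          │  
        ┏━━━━━━━━━━━━━━━┗━━━━━━━━━━━━━
        ┃ DataTable                   
        ┠─────────────────────────────
━━━━━━━━┃Level   │City  │Date      │Na
        ┃────────┼──────┼──────────┼──
        ┃High    │Paris │2024-03-25│Al


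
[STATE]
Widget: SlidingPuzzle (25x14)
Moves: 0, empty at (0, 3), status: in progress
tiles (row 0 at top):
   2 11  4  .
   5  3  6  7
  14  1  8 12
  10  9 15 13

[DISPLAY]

┌────┬────┬────┬────┐    
│  2 │ 11 │  4 │    │    
├────┼────┼────┼────┤    
│  5 │  3 │  6 │  7 │    
├────┼────┼────┼────┤    
│ 14 │  1 │  8 │ 12 │    
├────┼────┼────┼────┤    
│ 10 │  9 │ 15 │ 13 │    
└────┴────┴────┴────┘    
Moves: 0                 
                         
                         
                         
                         


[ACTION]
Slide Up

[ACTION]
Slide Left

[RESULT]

┌────┬────┬────┬────┐    
│  2 │ 11 │  4 │  7 │    
├────┼────┼────┼────┤    
│  5 │  3 │  6 │    │    
├────┼────┼────┼────┤    
│ 14 │  1 │  8 │ 12 │    
├────┼────┼────┼────┤    
│ 10 │  9 │ 15 │ 13 │    
└────┴────┴────┴────┘    
Moves: 1                 
                         
                         
                         
                         


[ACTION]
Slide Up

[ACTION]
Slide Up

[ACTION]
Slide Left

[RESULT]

┌────┬────┬────┬────┐    
│  2 │ 11 │  4 │  7 │    
├────┼────┼────┼────┤    
│  5 │  3 │  6 │ 12 │    
├────┼────┼────┼────┤    
│ 14 │  1 │  8 │ 13 │    
├────┼────┼────┼────┤    
│ 10 │  9 │ 15 │    │    
└────┴────┴────┴────┘    
Moves: 3                 
                         
                         
                         
                         


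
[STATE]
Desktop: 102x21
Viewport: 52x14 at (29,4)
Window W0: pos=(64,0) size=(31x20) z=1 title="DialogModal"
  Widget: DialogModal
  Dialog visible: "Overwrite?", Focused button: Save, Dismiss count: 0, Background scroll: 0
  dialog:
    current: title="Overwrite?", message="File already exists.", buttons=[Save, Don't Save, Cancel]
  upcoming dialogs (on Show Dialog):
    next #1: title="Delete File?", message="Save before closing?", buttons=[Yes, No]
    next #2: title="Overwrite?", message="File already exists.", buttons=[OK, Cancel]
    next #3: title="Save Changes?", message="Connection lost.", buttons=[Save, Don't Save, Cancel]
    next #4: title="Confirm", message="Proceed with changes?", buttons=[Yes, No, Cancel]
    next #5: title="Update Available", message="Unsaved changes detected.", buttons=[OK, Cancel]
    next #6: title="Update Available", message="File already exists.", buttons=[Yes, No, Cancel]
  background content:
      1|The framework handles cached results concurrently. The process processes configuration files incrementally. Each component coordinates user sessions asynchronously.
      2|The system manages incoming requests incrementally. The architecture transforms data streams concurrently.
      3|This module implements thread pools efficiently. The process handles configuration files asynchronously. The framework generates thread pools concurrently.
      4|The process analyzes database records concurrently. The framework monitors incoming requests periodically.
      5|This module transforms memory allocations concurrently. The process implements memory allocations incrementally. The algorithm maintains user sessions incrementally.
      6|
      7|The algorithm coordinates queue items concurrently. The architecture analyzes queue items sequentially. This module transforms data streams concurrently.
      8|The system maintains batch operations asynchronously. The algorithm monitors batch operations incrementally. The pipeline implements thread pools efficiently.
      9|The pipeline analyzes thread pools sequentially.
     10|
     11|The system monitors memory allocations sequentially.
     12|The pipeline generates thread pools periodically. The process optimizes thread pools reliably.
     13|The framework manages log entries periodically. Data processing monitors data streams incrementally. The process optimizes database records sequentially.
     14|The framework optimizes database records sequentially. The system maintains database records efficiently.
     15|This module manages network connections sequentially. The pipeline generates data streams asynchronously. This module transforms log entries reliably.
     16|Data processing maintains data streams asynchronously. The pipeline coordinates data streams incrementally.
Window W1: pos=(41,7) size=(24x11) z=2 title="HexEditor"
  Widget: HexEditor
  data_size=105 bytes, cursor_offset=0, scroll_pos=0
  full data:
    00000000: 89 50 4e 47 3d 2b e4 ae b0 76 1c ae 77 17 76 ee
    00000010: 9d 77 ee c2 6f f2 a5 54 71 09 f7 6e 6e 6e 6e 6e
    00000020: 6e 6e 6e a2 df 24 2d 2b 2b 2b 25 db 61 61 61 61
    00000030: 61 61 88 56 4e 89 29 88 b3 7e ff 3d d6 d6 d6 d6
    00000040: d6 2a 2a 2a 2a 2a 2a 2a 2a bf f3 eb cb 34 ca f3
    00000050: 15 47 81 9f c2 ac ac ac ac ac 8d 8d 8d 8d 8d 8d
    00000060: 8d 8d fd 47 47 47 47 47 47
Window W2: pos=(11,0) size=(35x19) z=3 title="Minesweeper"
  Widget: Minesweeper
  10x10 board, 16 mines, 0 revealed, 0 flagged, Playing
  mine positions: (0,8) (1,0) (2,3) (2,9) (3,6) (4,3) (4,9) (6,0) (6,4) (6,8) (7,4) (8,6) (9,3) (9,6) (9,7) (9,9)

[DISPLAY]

                ┃                  ┃The system manag
                ┃                  ┃This module impl
                ┃                  ┃The process anal
                ┃━━━━━━━━━━━━━━━━━━┓This module tran
                ┃Editor            ┃  ┌─────────────
                ┃──────────────────┨Th│       Overwr
                ┃0000  89 50 4e 47 ┃Th│  File alread
                ┃0010  9d 77 ee c2 ┃Th│[Save]  Don't
                ┃0020  6e 6e 6e a2 ┃  └─────────────
                ┃0030  61 61 88 56 ┃The system monit
                ┃0040  d6 2a 2a 2a ┃The pipeline gen
                ┃0050  15 47 81 9f ┃The framework ma
                ┃0060  8d 8d fd 47 ┃The framework op
                ┃━━━━━━━━━━━━━━━━━━┛This module mana


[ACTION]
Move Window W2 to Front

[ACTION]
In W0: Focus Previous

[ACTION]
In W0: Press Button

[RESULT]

                ┃                  ┃The system manag
                ┃                  ┃This module impl
                ┃                  ┃The process anal
                ┃━━━━━━━━━━━━━━━━━━┓This module tran
                ┃Editor            ┃                
                ┃──────────────────┨The algorithm co
                ┃0000  89 50 4e 47 ┃The system maint
                ┃0010  9d 77 ee c2 ┃The pipeline ana
                ┃0020  6e 6e 6e a2 ┃                
                ┃0030  61 61 88 56 ┃The system monit
                ┃0040  d6 2a 2a 2a ┃The pipeline gen
                ┃0050  15 47 81 9f ┃The framework ma
                ┃0060  8d 8d fd 47 ┃The framework op
                ┃━━━━━━━━━━━━━━━━━━┛This module mana
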